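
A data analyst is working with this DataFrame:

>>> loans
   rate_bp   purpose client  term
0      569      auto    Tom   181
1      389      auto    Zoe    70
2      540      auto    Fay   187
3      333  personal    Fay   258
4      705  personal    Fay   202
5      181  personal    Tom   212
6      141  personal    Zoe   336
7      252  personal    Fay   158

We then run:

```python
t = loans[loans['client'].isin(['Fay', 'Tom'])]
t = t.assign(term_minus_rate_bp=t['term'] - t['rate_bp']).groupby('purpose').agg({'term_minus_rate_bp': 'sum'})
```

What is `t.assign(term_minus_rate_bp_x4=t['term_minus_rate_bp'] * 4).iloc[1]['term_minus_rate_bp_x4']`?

filter rows where client in ['Fay', 'Tom']:
   rate_bp   purpose client  term
0      569      auto    Tom   181
2      540      auto    Fay   187
3      333  personal    Fay   258
4      705  personal    Fay   202
5      181  personal    Tom   212
7      252  personal    Fay   158
add column term_minus_rate_bp = t['term'] - t['rate_bp']:
   rate_bp   purpose client  term  term_minus_rate_bp
0      569      auto    Tom   181                -388
2      540      auto    Fay   187                -353
3      333  personal    Fay   258                 -75
4      705  personal    Fay   202                -503
5      181  personal    Tom   212                  31
7      252  personal    Fay   158                 -94
group by purpose, sum of term_minus_rate_bp:
          term_minus_rate_bp
purpose                     
auto                    -741
personal                -641
add column term_minus_rate_bp_x4 = t['term_minus_rate_bp'] * 4:
          term_minus_rate_bp  term_minus_rate_bp_x4
purpose                                            
auto                    -741                  -2964
personal                -641                  -2564
Taking the value at position 1, column 'term_minus_rate_bp_x4' gives -2564.

-2564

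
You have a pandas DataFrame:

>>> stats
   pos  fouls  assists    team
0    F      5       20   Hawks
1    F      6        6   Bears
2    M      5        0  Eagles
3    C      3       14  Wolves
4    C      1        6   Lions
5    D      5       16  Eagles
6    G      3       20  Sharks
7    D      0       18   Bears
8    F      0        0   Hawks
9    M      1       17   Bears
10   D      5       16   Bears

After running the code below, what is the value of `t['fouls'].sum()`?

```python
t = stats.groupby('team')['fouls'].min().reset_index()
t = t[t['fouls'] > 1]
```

group by team, min of fouls:
team
Bears     0
Eagles    5
Hawks     0
Lions     1
Sharks    3
Wolves    3
Name: fouls, dtype: int64
reset_index():
     team  fouls
0   Bears      0
1  Eagles      5
2   Hawks      0
3   Lions      1
4  Sharks      3
5  Wolves      3
filter rows where fouls > 1:
     team  fouls
1  Eagles      5
4  Sharks      3
5  Wolves      3
So sum() = 11.

11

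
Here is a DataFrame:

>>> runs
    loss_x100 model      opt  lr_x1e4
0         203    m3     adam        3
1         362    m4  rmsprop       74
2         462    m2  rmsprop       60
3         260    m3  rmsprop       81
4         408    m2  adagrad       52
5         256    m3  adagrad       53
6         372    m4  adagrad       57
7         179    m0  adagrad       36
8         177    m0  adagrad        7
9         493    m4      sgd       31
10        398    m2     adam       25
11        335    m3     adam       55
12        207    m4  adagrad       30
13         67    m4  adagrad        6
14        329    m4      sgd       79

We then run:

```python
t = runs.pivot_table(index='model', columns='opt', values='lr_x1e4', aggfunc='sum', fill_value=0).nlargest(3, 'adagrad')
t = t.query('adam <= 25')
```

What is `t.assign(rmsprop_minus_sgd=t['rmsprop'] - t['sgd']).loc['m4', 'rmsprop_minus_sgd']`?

pivot: rows=model, cols=opt, sum(lr_x1e4):
opt    adagrad  adam  rmsprop  sgd
model                             
m0          43     0        0    0
m2          52    25       60    0
m3          53    58       81    0
m4          93     0       74  110
take 3 rows with largest adagrad:
opt    adagrad  adam  rmsprop  sgd
model                             
m4          93     0       74  110
m3          53    58       81    0
m2          52    25       60    0
filter rows where adam <= 25:
opt    adagrad  adam  rmsprop  sgd
model                             
m4          93     0       74  110
m2          52    25       60    0
add column rmsprop_minus_sgd = t['rmsprop'] - t['sgd']:
opt    adagrad  adam  rmsprop  sgd  rmsprop_minus_sgd
model                                                
m4          93     0       74  110                -36
m2          52    25       60    0                 60
Then the value at row 'm4', column 'rmsprop_minus_sgd': -36

-36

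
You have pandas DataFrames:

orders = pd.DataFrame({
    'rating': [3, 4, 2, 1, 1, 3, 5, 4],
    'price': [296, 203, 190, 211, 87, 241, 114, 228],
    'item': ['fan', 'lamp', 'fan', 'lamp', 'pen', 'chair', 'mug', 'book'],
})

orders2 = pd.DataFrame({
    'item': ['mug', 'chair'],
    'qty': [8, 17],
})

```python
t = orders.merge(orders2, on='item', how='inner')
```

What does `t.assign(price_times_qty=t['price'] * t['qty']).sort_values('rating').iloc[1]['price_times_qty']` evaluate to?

merge on 'item' (how='inner') → 2 rows:
   rating  price   item  qty
0       3    241  chair   17
1       5    114    mug    8
add column price_times_qty = t['price'] * t['qty']:
   rating  price   item  qty  price_times_qty
0       3    241  chair   17             4097
1       5    114    mug    8              912
sort by rating:
   rating  price   item  qty  price_times_qty
0       3    241  chair   17             4097
1       5    114    mug    8              912

912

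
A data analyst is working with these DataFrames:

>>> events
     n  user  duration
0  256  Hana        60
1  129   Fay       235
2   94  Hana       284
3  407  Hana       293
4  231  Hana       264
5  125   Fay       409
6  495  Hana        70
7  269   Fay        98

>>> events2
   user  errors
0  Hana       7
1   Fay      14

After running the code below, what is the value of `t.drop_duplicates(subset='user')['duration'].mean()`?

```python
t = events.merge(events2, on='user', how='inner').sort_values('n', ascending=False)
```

84.0

merge on 'user' (how='inner') → 8 rows:
     n  user  duration  errors
0  256  Hana        60       7
1  129   Fay       235      14
2   94  Hana       284       7
3  407  Hana       293       7
4  231  Hana       264       7
5  125   Fay       409      14
6  495  Hana        70       7
7  269   Fay        98      14
sort by n descending:
     n  user  duration  errors
6  495  Hana        70       7
3  407  Hana       293       7
7  269   Fay        98      14
0  256  Hana        60       7
4  231  Hana       264       7
1  129   Fay       235      14
5  125   Fay       409      14
2   94  Hana       284       7
drop duplicate user (keep=first):
     n  user  duration  errors
6  495  Hana        70       7
7  269   Fay        98      14
Taking the mean of column 'duration' gives 84.0.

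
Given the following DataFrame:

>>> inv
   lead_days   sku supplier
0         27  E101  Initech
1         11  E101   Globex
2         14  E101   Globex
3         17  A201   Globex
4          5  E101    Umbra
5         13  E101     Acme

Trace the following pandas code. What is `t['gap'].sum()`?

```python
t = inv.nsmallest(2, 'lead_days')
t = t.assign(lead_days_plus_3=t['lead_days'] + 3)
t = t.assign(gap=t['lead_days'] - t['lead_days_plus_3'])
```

-6

take 2 rows with smallest lead_days:
   lead_days   sku supplier
4          5  E101    Umbra
1         11  E101   Globex
add column lead_days_plus_3 = t['lead_days'] + 3:
   lead_days   sku supplier  lead_days_plus_3
4          5  E101    Umbra                 8
1         11  E101   Globex                14
add column gap = t['lead_days'] - t['lead_days_plus_3']:
   lead_days   sku supplier  lead_days_plus_3  gap
4          5  E101    Umbra                 8   -3
1         11  E101   Globex                14   -3
sum of column 'gap' → -6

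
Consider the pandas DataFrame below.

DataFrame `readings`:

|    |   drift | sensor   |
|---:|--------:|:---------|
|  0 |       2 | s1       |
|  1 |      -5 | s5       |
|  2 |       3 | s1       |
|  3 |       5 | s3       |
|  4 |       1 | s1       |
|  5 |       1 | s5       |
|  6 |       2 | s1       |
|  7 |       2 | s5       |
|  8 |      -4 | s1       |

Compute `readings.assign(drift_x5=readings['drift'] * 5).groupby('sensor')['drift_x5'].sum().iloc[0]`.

add column drift_x5 = readings['drift'] * 5:
   drift sensor  drift_x5
0      2     s1        10
1     -5     s5       -25
2      3     s1        15
3      5     s3        25
4      1     s1         5
5      1     s5         5
6      2     s1        10
7      2     s5        10
8     -4     s1       -20
group by sensor, sum of drift_x5:
sensor
s1    20
s3    25
s5   -10
Name: drift_x5, dtype: int64

20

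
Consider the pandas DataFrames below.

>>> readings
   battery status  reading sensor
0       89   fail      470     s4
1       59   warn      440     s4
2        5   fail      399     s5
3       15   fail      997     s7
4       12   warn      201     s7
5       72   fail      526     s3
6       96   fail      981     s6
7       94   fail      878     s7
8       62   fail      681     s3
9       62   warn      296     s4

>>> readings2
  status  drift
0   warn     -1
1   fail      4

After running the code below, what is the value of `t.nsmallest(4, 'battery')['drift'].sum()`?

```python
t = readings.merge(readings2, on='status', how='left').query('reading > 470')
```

merge on 'status' (how='left') → 10 rows:
   battery status  reading sensor  drift
0       89   fail      470     s4      4
1       59   warn      440     s4     -1
2        5   fail      399     s5      4
3       15   fail      997     s7      4
4       12   warn      201     s7     -1
5       72   fail      526     s3      4
6       96   fail      981     s6      4
7       94   fail      878     s7      4
8       62   fail      681     s3      4
9       62   warn      296     s4     -1
filter rows where reading > 470:
   battery status  reading sensor  drift
3       15   fail      997     s7      4
5       72   fail      526     s3      4
6       96   fail      981     s6      4
7       94   fail      878     s7      4
8       62   fail      681     s3      4
take 4 rows with smallest battery:
   battery status  reading sensor  drift
3       15   fail      997     s7      4
8       62   fail      681     s3      4
5       72   fail      526     s3      4
7       94   fail      878     s7      4

16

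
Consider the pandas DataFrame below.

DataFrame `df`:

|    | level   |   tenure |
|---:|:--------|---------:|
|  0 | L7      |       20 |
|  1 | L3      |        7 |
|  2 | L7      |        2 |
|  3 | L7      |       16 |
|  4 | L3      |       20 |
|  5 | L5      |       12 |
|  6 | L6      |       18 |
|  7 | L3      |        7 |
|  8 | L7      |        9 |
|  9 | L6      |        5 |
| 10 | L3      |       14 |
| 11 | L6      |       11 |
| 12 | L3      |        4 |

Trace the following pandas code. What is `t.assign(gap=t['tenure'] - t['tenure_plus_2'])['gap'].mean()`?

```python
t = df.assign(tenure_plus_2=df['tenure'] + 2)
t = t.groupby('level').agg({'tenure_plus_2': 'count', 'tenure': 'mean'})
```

8.12083333333

add column tenure_plus_2 = df['tenure'] + 2:
   level  tenure  tenure_plus_2
0     L7      20             22
1     L3       7              9
2     L7       2              4
3     L7      16             18
4     L3      20             22
5     L5      12             14
6     L6      18             20
7     L3       7              9
8     L7       9             11
9     L6       5              7
10    L3      14             16
11    L6      11             13
12    L3       4              6
group by level: count(tenure_plus_2), mean(tenure):
       tenure_plus_2     tenure
level                          
L3                 5  10.400000
L5                 1  12.000000
L6                 3  11.333333
L7                 4  11.750000
add column gap = t['tenure'] - t['tenure_plus_2']:
       tenure_plus_2     tenure        gap
level                                     
L3                 5  10.400000   5.400000
L5                 1  12.000000  11.000000
L6                 3  11.333333   8.333333
L7                 4  11.750000   7.750000
Reading off the mean of column 'gap', we get 8.12083333333.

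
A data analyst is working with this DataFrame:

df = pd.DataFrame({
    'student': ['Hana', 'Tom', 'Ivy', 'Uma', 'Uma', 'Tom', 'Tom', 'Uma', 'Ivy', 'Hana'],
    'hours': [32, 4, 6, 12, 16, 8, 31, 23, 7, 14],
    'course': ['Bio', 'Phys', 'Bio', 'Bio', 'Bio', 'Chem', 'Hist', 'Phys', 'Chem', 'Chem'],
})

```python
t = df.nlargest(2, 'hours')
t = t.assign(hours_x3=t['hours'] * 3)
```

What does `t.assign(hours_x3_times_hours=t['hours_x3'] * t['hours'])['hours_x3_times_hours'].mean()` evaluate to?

2977.5

take 2 rows with largest hours:
  student  hours course
0    Hana     32    Bio
6     Tom     31   Hist
add column hours_x3 = t['hours'] * 3:
  student  hours course  hours_x3
0    Hana     32    Bio        96
6     Tom     31   Hist        93
add column hours_x3_times_hours = t['hours_x3'] * t['hours']:
  student  hours course  hours_x3  hours_x3_times_hours
0    Hana     32    Bio        96                  3072
6     Tom     31   Hist        93                  2883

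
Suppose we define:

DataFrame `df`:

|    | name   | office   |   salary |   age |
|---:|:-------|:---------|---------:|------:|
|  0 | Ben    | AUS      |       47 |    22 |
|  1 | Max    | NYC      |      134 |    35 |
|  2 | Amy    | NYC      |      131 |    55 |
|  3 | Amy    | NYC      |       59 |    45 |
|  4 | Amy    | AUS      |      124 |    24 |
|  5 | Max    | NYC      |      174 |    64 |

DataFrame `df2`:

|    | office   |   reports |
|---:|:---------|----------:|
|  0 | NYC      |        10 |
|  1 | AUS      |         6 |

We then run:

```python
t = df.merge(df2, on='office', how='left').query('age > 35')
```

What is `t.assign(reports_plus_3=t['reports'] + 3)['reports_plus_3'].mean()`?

13.0

merge on 'office' (how='left') → 6 rows:
  name office  salary  age  reports
0  Ben    AUS      47   22        6
1  Max    NYC     134   35       10
2  Amy    NYC     131   55       10
3  Amy    NYC      59   45       10
4  Amy    AUS     124   24        6
5  Max    NYC     174   64       10
filter rows where age > 35:
  name office  salary  age  reports
2  Amy    NYC     131   55       10
3  Amy    NYC      59   45       10
5  Max    NYC     174   64       10
add column reports_plus_3 = t['reports'] + 3:
  name office  salary  age  reports  reports_plus_3
2  Amy    NYC     131   55       10              13
3  Amy    NYC      59   45       10              13
5  Max    NYC     174   64       10              13
Finally, mean of column 'reports_plus_3' = 13.0.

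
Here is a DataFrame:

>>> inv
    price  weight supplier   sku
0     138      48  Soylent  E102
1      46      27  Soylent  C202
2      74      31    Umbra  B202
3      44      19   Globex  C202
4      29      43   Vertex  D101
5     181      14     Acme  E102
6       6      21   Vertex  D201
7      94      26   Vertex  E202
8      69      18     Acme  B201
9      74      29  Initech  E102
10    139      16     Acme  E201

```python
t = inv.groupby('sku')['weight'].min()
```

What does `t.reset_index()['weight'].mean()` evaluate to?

23.5

group by sku, min of weight:
sku
B201    18
B202    31
C202    19
D101    43
D201    21
E102    14
E201    16
E202    26
Name: weight, dtype: int64
reset_index():
    sku  weight
0  B201      18
1  B202      31
2  C202      19
3  D101      43
4  D201      21
5  E102      14
6  E201      16
7  E202      26
Taking the mean of column 'weight' gives 23.5.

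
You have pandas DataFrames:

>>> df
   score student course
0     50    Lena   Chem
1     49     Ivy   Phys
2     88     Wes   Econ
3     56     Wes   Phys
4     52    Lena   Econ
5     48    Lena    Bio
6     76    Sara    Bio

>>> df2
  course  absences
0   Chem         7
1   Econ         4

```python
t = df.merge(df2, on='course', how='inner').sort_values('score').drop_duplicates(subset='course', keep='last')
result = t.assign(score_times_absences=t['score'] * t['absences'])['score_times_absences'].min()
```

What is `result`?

350

merge on 'course' (how='inner') → 3 rows:
   score student course  absences
0     50    Lena   Chem         7
1     88     Wes   Econ         4
2     52    Lena   Econ         4
sort by score:
   score student course  absences
0     50    Lena   Chem         7
2     52    Lena   Econ         4
1     88     Wes   Econ         4
drop duplicate course (keep=last):
   score student course  absences
0     50    Lena   Chem         7
1     88     Wes   Econ         4
add column score_times_absences = t['score'] * t['absences']:
   score student course  absences  score_times_absences
0     50    Lena   Chem         7                   350
1     88     Wes   Econ         4                   352
min of column 'score_times_absences' → 350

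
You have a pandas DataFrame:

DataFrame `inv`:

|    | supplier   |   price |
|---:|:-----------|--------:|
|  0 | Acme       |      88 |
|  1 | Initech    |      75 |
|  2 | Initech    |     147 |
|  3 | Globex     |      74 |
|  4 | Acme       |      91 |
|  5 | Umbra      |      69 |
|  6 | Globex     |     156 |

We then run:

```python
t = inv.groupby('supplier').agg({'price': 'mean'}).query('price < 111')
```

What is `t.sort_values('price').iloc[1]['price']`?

89.5

group by supplier, mean of price:
          price
supplier       
Acme       89.5
Globex    115.0
Initech   111.0
Umbra      69.0
filter rows where price < 111:
          price
supplier       
Acme       89.5
Umbra      69.0
sort by price:
          price
supplier       
Umbra      69.0
Acme       89.5
Taking the value at position 1, column 'price' gives 89.5.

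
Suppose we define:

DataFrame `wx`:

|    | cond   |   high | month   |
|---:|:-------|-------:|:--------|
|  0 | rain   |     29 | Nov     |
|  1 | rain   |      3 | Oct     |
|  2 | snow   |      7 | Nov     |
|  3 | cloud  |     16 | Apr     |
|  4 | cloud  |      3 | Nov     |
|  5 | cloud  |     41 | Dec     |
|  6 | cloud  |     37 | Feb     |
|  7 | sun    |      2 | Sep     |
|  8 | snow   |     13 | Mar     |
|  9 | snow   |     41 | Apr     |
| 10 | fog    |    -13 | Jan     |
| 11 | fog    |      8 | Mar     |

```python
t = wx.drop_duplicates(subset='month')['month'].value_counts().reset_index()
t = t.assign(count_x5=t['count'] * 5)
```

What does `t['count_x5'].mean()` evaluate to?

5.0

drop duplicate month (keep=first):
     cond  high month
0    rain    29   Nov
1    rain     3   Oct
3   cloud    16   Apr
5   cloud    41   Dec
6   cloud    37   Feb
7     sun     2   Sep
8    snow    13   Mar
10    fog   -13   Jan
value_counts of month:
month
Nov    1
Oct    1
Apr    1
Dec    1
Feb    1
Sep    1
Mar    1
Jan    1
Name: count, dtype: int64
reset_index():
  month  count
0   Nov      1
1   Oct      1
2   Apr      1
3   Dec      1
4   Feb      1
5   Sep      1
6   Mar      1
7   Jan      1
add column count_x5 = t['count'] * 5:
  month  count  count_x5
0   Nov      1         5
1   Oct      1         5
2   Apr      1         5
3   Dec      1         5
4   Feb      1         5
5   Sep      1         5
6   Mar      1         5
7   Jan      1         5
Finally, mean of column 'count_x5' = 5.0.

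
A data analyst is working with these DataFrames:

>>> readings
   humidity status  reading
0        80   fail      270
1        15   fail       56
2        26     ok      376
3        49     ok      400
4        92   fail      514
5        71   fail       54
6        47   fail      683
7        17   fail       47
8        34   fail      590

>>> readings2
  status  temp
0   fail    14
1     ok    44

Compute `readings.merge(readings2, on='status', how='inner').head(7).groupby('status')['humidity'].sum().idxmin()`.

merge on 'status' (how='inner') → 9 rows:
   humidity status  reading  temp
0        80   fail      270    14
1        15   fail       56    14
2        26     ok      376    44
3        49     ok      400    44
4        92   fail      514    14
5        71   fail       54    14
6        47   fail      683    14
7        17   fail       47    14
8        34   fail      590    14
take first 7 rows:
   humidity status  reading  temp
0        80   fail      270    14
1        15   fail       56    14
2        26     ok      376    44
3        49     ok      400    44
4        92   fail      514    14
5        71   fail       54    14
6        47   fail      683    14
group by status, sum of humidity:
status
fail    305
ok       75
Name: humidity, dtype: int64

ok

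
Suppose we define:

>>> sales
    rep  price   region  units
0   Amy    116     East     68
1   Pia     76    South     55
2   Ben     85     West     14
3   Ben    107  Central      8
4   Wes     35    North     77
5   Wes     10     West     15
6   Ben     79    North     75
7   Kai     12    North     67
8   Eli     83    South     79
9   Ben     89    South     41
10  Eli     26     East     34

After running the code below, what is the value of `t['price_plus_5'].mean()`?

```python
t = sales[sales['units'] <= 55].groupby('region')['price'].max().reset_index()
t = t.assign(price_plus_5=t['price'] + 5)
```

filter rows where units <= 55:
    rep  price   region  units
1   Pia     76    South     55
2   Ben     85     West     14
3   Ben    107  Central      8
5   Wes     10     West     15
9   Ben     89    South     41
10  Eli     26     East     34
group by region, max of price:
region
Central    107
East        26
South       89
West        85
Name: price, dtype: int64
reset_index():
    region  price
0  Central    107
1     East     26
2    South     89
3     West     85
add column price_plus_5 = t['price'] + 5:
    region  price  price_plus_5
0  Central    107           112
1     East     26            31
2    South     89            94
3     West     85            90
Taking the mean of column 'price_plus_5' gives 81.75.

81.75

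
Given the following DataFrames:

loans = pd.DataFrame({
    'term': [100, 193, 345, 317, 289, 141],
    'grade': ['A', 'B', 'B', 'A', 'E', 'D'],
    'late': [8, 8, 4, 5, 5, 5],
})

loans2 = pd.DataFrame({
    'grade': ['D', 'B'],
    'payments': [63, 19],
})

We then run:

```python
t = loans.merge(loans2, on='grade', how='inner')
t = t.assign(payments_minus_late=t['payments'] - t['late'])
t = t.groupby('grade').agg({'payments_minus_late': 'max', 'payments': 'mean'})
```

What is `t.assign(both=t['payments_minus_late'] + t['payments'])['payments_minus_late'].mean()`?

36.5

merge on 'grade' (how='inner') → 3 rows:
   term grade  late  payments
0   193     B     8        19
1   345     B     4        19
2   141     D     5        63
add column payments_minus_late = t['payments'] - t['late']:
   term grade  late  payments  payments_minus_late
0   193     B     8        19                   11
1   345     B     4        19                   15
2   141     D     5        63                   58
group by grade: max(payments_minus_late), mean(payments):
       payments_minus_late  payments
grade                               
B                       15      19.0
D                       58      63.0
add column both = t['payments_minus_late'] + t['payments']:
       payments_minus_late  payments   both
grade                                      
B                       15      19.0   34.0
D                       58      63.0  121.0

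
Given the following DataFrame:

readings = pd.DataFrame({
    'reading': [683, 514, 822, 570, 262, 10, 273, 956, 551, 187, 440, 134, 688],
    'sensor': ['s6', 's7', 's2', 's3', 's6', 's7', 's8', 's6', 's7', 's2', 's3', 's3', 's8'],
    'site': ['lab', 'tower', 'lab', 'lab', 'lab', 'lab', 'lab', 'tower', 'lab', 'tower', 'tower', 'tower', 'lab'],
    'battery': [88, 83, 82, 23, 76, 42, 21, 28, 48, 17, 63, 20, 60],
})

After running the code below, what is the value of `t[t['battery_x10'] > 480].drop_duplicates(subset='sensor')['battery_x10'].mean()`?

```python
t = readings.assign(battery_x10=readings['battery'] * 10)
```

752.0

add column battery_x10 = readings['battery'] * 10:
    reading sensor   site  battery  battery_x10
0       683     s6    lab       88          880
1       514     s7  tower       83          830
2       822     s2    lab       82          820
3       570     s3    lab       23          230
4       262     s6    lab       76          760
5        10     s7    lab       42          420
6       273     s8    lab       21          210
7       956     s6  tower       28          280
8       551     s7    lab       48          480
9       187     s2  tower       17          170
10      440     s3  tower       63          630
11      134     s3  tower       20          200
12      688     s8    lab       60          600
filter rows where battery_x10 > 480:
    reading sensor   site  battery  battery_x10
0       683     s6    lab       88          880
1       514     s7  tower       83          830
2       822     s2    lab       82          820
4       262     s6    lab       76          760
10      440     s3  tower       63          630
12      688     s8    lab       60          600
drop duplicate sensor (keep=first):
    reading sensor   site  battery  battery_x10
0       683     s6    lab       88          880
1       514     s7  tower       83          830
2       822     s2    lab       82          820
10      440     s3  tower       63          630
12      688     s8    lab       60          600
Hence 752.0.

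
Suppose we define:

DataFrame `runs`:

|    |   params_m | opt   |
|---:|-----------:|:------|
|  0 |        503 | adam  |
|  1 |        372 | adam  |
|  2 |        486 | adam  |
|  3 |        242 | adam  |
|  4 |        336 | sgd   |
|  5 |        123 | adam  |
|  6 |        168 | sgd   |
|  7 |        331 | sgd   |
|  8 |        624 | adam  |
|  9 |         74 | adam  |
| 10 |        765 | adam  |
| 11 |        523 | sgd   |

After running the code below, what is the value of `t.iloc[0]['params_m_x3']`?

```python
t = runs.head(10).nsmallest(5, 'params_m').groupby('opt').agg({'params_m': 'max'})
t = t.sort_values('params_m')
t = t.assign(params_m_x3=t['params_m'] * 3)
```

726

take first 10 rows:
   params_m   opt
0       503  adam
1       372  adam
2       486  adam
3       242  adam
4       336   sgd
5       123  adam
6       168   sgd
7       331   sgd
8       624  adam
9        74  adam
take 5 rows with smallest params_m:
   params_m   opt
9        74  adam
5       123  adam
6       168   sgd
3       242  adam
7       331   sgd
group by opt, max of params_m:
      params_m
opt           
adam       242
sgd        331
sort by params_m:
      params_m
opt           
adam       242
sgd        331
add column params_m_x3 = t['params_m'] * 3:
      params_m  params_m_x3
opt                        
adam       242          726
sgd        331          993
The value at position 0, column 'params_m_x3' is 726.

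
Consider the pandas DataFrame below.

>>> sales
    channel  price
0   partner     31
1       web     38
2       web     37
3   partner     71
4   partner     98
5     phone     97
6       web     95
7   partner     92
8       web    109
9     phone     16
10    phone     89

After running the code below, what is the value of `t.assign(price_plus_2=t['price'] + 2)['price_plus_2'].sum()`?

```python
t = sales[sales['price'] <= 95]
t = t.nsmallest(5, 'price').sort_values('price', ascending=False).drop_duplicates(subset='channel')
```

131

filter rows where price <= 95:
    channel  price
0   partner     31
1       web     38
2       web     37
3   partner     71
6       web     95
7   partner     92
9     phone     16
10    phone     89
take 5 rows with smallest price:
   channel  price
9    phone     16
0  partner     31
2      web     37
1      web     38
3  partner     71
sort by price descending:
   channel  price
3  partner     71
1      web     38
2      web     37
0  partner     31
9    phone     16
drop duplicate channel (keep=first):
   channel  price
3  partner     71
1      web     38
9    phone     16
add column price_plus_2 = t['price'] + 2:
   channel  price  price_plus_2
3  partner     71            73
1      web     38            40
9    phone     16            18
Finally, sum of column 'price_plus_2' = 131.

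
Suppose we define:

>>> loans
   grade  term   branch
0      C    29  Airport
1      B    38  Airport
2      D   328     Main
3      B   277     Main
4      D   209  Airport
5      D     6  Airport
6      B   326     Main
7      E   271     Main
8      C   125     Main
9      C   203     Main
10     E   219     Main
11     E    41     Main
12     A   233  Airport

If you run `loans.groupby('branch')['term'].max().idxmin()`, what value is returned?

group by branch, max of term:
branch
Airport    233
Main       328
Name: term, dtype: int64

Airport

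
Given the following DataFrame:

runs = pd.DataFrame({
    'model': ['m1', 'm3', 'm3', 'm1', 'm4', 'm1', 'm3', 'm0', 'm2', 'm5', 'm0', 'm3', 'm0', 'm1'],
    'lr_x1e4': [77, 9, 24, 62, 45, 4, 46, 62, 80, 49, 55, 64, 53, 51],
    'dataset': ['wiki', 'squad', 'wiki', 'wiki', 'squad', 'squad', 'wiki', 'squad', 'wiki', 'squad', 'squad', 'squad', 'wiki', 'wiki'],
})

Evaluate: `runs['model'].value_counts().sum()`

value_counts of model:
model
m1    4
m3    4
m0    3
m4    1
m2    1
m5    1
Name: count, dtype: int64
So sum() = 14.

14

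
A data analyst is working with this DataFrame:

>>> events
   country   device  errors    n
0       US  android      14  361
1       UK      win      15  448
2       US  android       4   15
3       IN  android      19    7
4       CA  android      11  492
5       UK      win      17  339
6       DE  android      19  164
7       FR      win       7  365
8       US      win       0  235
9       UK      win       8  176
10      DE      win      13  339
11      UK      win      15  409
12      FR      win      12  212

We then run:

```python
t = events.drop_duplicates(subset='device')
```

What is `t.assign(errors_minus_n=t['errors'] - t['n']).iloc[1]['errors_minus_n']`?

drop duplicate device (keep=first):
  country   device  errors    n
0      US  android      14  361
1      UK      win      15  448
add column errors_minus_n = t['errors'] - t['n']:
  country   device  errors    n  errors_minus_n
0      US  android      14  361            -347
1      UK      win      15  448            -433
Finally, value at position 1, column 'errors_minus_n' = -433.

-433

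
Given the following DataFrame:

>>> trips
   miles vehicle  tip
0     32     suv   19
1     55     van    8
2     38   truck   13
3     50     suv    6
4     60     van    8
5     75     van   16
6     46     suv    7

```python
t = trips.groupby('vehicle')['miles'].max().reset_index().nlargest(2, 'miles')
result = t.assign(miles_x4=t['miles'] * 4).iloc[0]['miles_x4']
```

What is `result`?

300

group by vehicle, max of miles:
vehicle
suv      50
truck    38
van      75
Name: miles, dtype: int64
reset_index():
  vehicle  miles
0     suv     50
1   truck     38
2     van     75
take 2 rows with largest miles:
  vehicle  miles
2     van     75
0     suv     50
add column miles_x4 = t['miles'] * 4:
  vehicle  miles  miles_x4
2     van     75       300
0     suv     50       200
So iloc[0]['miles_x4'] = 300.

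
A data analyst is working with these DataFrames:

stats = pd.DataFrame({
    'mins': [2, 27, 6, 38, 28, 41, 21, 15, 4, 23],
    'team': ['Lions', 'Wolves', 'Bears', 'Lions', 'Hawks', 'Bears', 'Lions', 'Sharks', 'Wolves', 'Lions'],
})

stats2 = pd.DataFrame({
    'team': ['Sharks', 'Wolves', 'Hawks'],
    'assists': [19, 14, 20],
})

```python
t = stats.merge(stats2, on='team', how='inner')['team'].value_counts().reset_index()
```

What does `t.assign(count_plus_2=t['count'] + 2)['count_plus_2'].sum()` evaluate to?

merge on 'team' (how='inner') → 4 rows:
   mins    team  assists
0    27  Wolves       14
1    28   Hawks       20
2    15  Sharks       19
3     4  Wolves       14
value_counts of team:
team
Wolves    2
Hawks     1
Sharks    1
Name: count, dtype: int64
reset_index():
     team  count
0  Wolves      2
1   Hawks      1
2  Sharks      1
add column count_plus_2 = t['count'] + 2:
     team  count  count_plus_2
0  Wolves      2             4
1   Hawks      1             3
2  Sharks      1             3
Reading off the sum of column 'count_plus_2', we get 10.

10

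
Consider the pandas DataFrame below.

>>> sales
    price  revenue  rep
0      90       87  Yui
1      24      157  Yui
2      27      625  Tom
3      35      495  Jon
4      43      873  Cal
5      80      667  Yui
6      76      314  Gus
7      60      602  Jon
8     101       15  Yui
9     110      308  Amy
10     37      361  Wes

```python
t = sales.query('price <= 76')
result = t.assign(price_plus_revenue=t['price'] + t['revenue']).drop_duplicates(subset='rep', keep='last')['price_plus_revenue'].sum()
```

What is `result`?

3199

filter rows where price <= 76:
    price  revenue  rep
1      24      157  Yui
2      27      625  Tom
3      35      495  Jon
4      43      873  Cal
6      76      314  Gus
7      60      602  Jon
10     37      361  Wes
add column price_plus_revenue = t['price'] + t['revenue']:
    price  revenue  rep  price_plus_revenue
1      24      157  Yui                 181
2      27      625  Tom                 652
3      35      495  Jon                 530
4      43      873  Cal                 916
6      76      314  Gus                 390
7      60      602  Jon                 662
10     37      361  Wes                 398
drop duplicate rep (keep=last):
    price  revenue  rep  price_plus_revenue
1      24      157  Yui                 181
2      27      625  Tom                 652
4      43      873  Cal                 916
6      76      314  Gus                 390
7      60      602  Jon                 662
10     37      361  Wes                 398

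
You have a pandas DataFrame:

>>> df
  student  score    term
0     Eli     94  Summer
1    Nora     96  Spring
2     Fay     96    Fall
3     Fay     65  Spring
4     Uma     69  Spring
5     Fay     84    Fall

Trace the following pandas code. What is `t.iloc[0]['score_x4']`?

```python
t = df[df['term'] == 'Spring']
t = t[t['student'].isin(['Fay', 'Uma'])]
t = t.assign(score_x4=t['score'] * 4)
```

260

filter rows where term == 'Spring':
  student  score    term
1    Nora     96  Spring
3     Fay     65  Spring
4     Uma     69  Spring
filter rows where student in ['Fay', 'Uma']:
  student  score    term
3     Fay     65  Spring
4     Uma     69  Spring
add column score_x4 = t['score'] * 4:
  student  score    term  score_x4
3     Fay     65  Spring       260
4     Uma     69  Spring       276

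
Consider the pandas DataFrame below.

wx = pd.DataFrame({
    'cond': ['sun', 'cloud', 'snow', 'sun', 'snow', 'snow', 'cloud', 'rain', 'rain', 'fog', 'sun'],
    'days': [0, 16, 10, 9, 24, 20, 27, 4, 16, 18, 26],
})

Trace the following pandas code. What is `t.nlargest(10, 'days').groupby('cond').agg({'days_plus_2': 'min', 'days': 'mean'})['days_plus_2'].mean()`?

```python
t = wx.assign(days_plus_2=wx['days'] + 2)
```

add column days_plus_2 = wx['days'] + 2:
     cond  days  days_plus_2
0     sun     0            2
1   cloud    16           18
2    snow    10           12
3     sun     9           11
4    snow    24           26
5    snow    20           22
6   cloud    27           29
7    rain     4            6
8    rain    16           18
9     fog    18           20
10    sun    26           28
take 10 rows with largest days:
     cond  days  days_plus_2
6   cloud    27           29
10    sun    26           28
4    snow    24           26
5    snow    20           22
9     fog    18           20
1   cloud    16           18
8    rain    16           18
2    snow    10           12
3     sun     9           11
7    rain     4            6
group by cond: min(days_plus_2), mean(days):
       days_plus_2  days
cond                    
cloud           18  21.5
fog             20  18.0
rain             6  10.0
snow            12  18.0
sun             11  17.5
Finally, mean of column 'days_plus_2' = 13.4.

13.4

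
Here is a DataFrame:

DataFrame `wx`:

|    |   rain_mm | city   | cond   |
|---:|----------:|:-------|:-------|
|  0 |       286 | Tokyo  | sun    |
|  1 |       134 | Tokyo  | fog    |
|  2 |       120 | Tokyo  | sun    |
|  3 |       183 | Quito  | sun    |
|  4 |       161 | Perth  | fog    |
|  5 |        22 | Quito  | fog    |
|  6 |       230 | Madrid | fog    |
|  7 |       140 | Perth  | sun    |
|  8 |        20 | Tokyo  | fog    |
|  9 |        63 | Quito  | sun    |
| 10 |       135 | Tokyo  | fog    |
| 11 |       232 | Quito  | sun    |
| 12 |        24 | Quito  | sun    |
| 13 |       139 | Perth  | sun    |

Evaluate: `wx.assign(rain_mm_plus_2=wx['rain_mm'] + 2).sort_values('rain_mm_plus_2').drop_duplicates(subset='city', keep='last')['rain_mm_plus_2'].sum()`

917

add column rain_mm_plus_2 = wx['rain_mm'] + 2:
    rain_mm    city cond  rain_mm_plus_2
0       286   Tokyo  sun             288
1       134   Tokyo  fog             136
2       120   Tokyo  sun             122
3       183   Quito  sun             185
4       161   Perth  fog             163
5        22   Quito  fog              24
6       230  Madrid  fog             232
7       140   Perth  sun             142
8        20   Tokyo  fog              22
9        63   Quito  sun              65
10      135   Tokyo  fog             137
11      232   Quito  sun             234
12       24   Quito  sun              26
13      139   Perth  sun             141
sort by rain_mm_plus_2:
    rain_mm    city cond  rain_mm_plus_2
8        20   Tokyo  fog              22
5        22   Quito  fog              24
12       24   Quito  sun              26
9        63   Quito  sun              65
2       120   Tokyo  sun             122
1       134   Tokyo  fog             136
10      135   Tokyo  fog             137
13      139   Perth  sun             141
7       140   Perth  sun             142
4       161   Perth  fog             163
3       183   Quito  sun             185
6       230  Madrid  fog             232
11      232   Quito  sun             234
0       286   Tokyo  sun             288
drop duplicate city (keep=last):
    rain_mm    city cond  rain_mm_plus_2
4       161   Perth  fog             163
6       230  Madrid  fog             232
11      232   Quito  sun             234
0       286   Tokyo  sun             288
Taking the sum of column 'rain_mm_plus_2' gives 917.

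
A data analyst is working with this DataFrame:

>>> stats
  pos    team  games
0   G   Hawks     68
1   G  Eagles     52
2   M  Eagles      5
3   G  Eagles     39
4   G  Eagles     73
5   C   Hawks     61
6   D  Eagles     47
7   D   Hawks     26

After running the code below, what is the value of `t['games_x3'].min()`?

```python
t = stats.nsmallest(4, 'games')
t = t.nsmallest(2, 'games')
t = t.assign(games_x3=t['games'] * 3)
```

15

take 4 rows with smallest games:
  pos    team  games
2   M  Eagles      5
7   D   Hawks     26
3   G  Eagles     39
6   D  Eagles     47
take 2 rows with smallest games:
  pos    team  games
2   M  Eagles      5
7   D   Hawks     26
add column games_x3 = t['games'] * 3:
  pos    team  games  games_x3
2   M  Eagles      5        15
7   D   Hawks     26        78
Then the min of column 'games_x3': 15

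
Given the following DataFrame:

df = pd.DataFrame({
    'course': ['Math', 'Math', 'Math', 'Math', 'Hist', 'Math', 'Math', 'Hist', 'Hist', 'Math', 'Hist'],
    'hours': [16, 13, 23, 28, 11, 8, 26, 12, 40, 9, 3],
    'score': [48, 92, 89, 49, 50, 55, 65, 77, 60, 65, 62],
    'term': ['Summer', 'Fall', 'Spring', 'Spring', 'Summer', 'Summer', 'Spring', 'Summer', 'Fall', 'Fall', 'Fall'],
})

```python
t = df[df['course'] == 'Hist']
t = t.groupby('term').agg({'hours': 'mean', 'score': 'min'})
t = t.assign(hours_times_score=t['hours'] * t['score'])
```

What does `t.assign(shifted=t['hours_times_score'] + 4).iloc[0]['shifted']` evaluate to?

1294.0

filter rows where course == 'Hist':
   course  hours  score    term
4    Hist     11     50  Summer
7    Hist     12     77  Summer
8    Hist     40     60    Fall
10   Hist      3     62    Fall
group by term: mean(hours), min(score):
        hours  score
term                
Fall     21.5     60
Summer   11.5     50
add column hours_times_score = t['hours'] * t['score']:
        hours  score  hours_times_score
term                                   
Fall     21.5     60             1290.0
Summer   11.5     50              575.0
add column shifted = t['hours_times_score'] + 4:
        hours  score  hours_times_score  shifted
term                                            
Fall     21.5     60             1290.0   1294.0
Summer   11.5     50              575.0    579.0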